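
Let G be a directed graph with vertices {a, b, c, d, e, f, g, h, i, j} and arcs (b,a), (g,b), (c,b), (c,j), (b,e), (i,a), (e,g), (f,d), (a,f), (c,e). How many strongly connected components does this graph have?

{b, e, g} are all mutually reachable — one SCC of size 3.
{j} is an SCC by itself.
{h} is an SCC by itself.
{i} is an SCC by itself.
{d} is an SCC by itself.
(and 3 more singleton SCCs)
That gives 8 strongly connected components.

8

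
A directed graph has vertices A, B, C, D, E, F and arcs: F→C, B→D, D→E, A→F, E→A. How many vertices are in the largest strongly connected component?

1

{E} is an SCC by itself.
{C} is an SCC by itself.
{A} is an SCC by itself.
{F} is an SCC by itself.
{D} is an SCC by itself.
(and 1 more singleton SCC)
The largest has 1 vertex.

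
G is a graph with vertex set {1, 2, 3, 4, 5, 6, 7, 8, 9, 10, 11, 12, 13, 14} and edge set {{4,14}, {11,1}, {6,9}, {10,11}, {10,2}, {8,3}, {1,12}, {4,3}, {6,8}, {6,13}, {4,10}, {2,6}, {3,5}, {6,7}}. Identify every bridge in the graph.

1-11, 1-12, 10-11, 13-6, 14-4, 3-5, 6-7, 6-9

The edges on the cycle 4-10-2-6-8-3-4 are not bridges since each lies on that cycle.
But removing 10 - 11 disconnects 10 from 11; removing 13 - 6 disconnects 13 from 6; removing 1 - 11 disconnects 1 from 11; removing 6 - 9 disconnects 6 from 9 — these are bridges.
In total 8 edges are bridges.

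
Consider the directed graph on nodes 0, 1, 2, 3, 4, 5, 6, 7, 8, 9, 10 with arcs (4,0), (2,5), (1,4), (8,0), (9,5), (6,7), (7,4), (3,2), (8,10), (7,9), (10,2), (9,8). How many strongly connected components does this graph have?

11

{7} is an SCC by itself.
{3} is an SCC by itself.
{1} is an SCC by itself.
{9} is an SCC by itself.
{8} is an SCC by itself.
(and 6 more singleton SCCs)
That gives 11 strongly connected components.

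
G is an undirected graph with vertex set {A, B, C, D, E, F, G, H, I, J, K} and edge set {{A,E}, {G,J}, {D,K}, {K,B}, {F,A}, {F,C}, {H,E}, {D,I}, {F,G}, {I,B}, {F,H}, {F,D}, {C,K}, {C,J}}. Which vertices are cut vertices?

F

Removing F increases the component count from 1 to 2, so F is a cut vertex.
By contrast removing B leaves 1 component; it is not a cut vertex. No other vertex is a cut vertex either.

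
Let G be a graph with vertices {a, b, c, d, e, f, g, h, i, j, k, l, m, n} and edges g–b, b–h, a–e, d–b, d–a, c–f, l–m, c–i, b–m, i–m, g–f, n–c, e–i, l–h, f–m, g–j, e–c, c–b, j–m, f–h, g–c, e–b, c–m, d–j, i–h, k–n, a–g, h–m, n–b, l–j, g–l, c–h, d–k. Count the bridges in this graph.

0

The edges on the cycle g-l-h-b-g are not bridges since each lies on that cycle.
Every edge lies on some cycle, so there are no bridges.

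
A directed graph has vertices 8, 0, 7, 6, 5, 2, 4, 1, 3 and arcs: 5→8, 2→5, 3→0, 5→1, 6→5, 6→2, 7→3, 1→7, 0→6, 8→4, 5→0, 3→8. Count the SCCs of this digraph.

3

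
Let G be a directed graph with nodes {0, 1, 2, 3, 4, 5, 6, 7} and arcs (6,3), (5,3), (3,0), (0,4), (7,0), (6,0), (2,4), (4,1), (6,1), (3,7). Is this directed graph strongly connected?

There is no directed path from 6 to 2, so the graph is not strongly connected.

No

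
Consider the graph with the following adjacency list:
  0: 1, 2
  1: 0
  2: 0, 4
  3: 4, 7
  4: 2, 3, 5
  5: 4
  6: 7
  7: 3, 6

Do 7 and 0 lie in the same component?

Yes

From 7 we can reach 0, 1, 2, 3, 4, 5, 6, 7, which includes 0.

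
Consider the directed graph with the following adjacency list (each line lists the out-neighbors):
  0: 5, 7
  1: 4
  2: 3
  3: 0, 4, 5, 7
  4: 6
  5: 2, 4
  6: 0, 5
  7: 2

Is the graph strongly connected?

No

There is no directed path from 5 to 1, so the graph is not strongly connected.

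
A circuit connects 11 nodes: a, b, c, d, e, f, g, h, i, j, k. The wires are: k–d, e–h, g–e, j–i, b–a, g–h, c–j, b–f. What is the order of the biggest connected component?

Starting from d we can reach d, k. That is one component of size 2.
Starting from c we can reach c, i, j. That is one component of size 3.
Starting from e we can reach e, g, h. That is one component of size 3.
Starting from a we can reach a, b, f. That is one component of size 3.
The largest has 3 vertices.

3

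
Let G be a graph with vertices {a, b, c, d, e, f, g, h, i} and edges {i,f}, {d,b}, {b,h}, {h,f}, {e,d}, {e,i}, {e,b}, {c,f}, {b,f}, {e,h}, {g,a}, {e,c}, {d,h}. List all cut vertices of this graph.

Removing i, for instance, still leaves 2 components. No single vertex removal increases the component count — the graph has no articulation points.

none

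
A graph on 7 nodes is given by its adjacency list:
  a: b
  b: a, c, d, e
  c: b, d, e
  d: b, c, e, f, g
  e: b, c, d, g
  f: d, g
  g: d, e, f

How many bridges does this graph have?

1

The edges on the cycle f-g-d-f are not bridges since each lies on that cycle.
But removing b-a disconnects b from a — this is a bridge.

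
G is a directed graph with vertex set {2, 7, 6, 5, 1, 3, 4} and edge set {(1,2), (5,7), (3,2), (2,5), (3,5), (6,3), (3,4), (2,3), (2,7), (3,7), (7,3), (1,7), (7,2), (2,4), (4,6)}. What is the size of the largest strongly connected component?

{2, 3, 4, 5, 6, 7} are all mutually reachable — one SCC of size 6.
{1} is an SCC by itself.
The largest has 6 vertices.

6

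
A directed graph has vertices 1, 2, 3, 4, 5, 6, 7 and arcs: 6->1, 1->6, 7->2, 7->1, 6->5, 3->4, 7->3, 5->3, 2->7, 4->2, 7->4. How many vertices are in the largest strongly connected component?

7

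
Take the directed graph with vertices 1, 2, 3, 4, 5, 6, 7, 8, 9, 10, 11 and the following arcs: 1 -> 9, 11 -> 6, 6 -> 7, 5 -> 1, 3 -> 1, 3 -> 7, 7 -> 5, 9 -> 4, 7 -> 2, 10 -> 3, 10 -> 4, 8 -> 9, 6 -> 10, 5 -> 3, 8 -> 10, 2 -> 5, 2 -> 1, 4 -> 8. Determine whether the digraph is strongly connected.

No

There is no directed path from 10 to 6, so the graph is not strongly connected.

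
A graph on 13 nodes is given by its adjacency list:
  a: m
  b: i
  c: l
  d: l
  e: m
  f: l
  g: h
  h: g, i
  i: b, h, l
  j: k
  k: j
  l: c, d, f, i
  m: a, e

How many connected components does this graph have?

3

Starting from j we can reach j, k. That is one component of size 2.
Starting from a we can reach a, e, m. That is one component of size 3.
Starting from b we can reach b, c, d, f, g, h, i, l. That is one component of size 8.
Total: 3 components.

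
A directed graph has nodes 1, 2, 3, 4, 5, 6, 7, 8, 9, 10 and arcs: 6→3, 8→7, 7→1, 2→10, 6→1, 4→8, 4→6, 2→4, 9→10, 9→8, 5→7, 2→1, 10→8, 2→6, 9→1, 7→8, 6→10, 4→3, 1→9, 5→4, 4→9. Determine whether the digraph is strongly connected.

No

There is no directed path from 5 to 2, so the graph is not strongly connected.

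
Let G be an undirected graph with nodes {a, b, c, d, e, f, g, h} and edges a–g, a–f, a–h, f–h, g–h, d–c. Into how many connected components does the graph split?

e is isolated — a component by itself.
b is isolated — a component by itself.
Starting from c we can reach c, d. That is one component of size 2.
Starting from a we can reach a, f, g, h. That is one component of size 4.
Total: 4 components.

4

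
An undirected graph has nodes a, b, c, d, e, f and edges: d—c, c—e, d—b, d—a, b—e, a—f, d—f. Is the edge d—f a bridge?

After removing d—f, the path d-a-f still connects them, so the edge is not a bridge.

No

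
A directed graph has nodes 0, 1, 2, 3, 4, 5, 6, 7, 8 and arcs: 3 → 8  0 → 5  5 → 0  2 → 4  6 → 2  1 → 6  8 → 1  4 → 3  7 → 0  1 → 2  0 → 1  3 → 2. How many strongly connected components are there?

{1, 2, 3, 4, 6, 8} are all mutually reachable — one SCC of size 6.
{0, 5} are all mutually reachable — one SCC of size 2.
{7} is an SCC by itself.
That gives 3 strongly connected components.

3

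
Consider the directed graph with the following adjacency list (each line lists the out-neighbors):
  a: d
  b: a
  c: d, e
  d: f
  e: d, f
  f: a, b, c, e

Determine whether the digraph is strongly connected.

Yes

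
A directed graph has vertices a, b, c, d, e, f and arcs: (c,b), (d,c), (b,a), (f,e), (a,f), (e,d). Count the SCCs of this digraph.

1

{a, b, c, d, e, f} are all mutually reachable — one SCC of size 6.
That gives 1 strongly connected component.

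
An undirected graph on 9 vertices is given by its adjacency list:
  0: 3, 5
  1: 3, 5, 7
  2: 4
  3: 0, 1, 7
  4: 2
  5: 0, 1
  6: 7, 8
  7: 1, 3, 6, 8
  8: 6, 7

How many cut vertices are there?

1

Removing 7 increases the component count from 2 to 3, so 7 is a cut vertex.
By contrast removing 2 leaves 2 components; it is not a cut vertex. No other vertex is a cut vertex either.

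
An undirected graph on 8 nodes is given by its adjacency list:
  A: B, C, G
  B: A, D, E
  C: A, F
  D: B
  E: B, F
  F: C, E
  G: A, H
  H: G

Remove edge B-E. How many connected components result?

1

B and E are still connected via B-A-C-F-E, so the component count stays at 1.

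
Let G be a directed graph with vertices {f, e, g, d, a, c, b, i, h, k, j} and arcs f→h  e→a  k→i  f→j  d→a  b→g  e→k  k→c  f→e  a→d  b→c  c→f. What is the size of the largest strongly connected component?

{c, e, f, k} are all mutually reachable — one SCC of size 4.
{a, d} are all mutually reachable — one SCC of size 2.
{h} is an SCC by itself.
{i} is an SCC by itself.
{g} is an SCC by itself.
(and 2 more singleton SCCs)
The largest has 4 vertices.

4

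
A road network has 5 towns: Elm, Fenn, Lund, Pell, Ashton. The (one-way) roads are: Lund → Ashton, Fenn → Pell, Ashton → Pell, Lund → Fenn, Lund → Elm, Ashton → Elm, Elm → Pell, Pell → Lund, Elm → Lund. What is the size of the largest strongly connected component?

5

{Elm, Fenn, Lund, Pell, Ashton} are all mutually reachable — one SCC of size 5.
The largest has 5 vertices.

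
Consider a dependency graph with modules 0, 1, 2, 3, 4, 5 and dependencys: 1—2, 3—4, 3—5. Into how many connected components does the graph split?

3

0 is isolated — a component by itself.
Starting from 1 we can reach 1, 2. That is one component of size 2.
Starting from 3 we can reach 3, 4, 5. That is one component of size 3.
Total: 3 components.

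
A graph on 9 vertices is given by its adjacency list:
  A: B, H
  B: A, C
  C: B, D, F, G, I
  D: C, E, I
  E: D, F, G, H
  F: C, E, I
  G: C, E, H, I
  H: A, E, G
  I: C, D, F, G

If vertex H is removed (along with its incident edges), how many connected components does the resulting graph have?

With H gone, the remaining components are: {A, B, C, D, E, F, G, I}.
That is 1 component.

1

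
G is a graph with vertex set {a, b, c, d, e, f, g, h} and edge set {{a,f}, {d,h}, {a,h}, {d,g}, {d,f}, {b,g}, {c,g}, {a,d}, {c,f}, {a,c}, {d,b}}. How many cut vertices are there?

0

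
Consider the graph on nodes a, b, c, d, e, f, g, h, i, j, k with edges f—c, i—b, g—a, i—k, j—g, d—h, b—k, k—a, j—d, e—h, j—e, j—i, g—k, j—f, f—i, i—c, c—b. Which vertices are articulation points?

j

Removing j increases the component count from 1 to 2, so j is a cut vertex.
By contrast removing c leaves 1 component; it is not a cut vertex. No other vertex is a cut vertex either.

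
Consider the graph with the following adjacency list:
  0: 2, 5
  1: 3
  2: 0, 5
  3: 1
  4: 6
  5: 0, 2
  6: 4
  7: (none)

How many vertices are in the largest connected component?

7 is isolated — a component by itself.
Starting from 1 we can reach 1, 3. That is one component of size 2.
Starting from 4 we can reach 4, 6. That is one component of size 2.
Starting from 0 we can reach 0, 2, 5. That is one component of size 3.
The largest has 3 vertices.

3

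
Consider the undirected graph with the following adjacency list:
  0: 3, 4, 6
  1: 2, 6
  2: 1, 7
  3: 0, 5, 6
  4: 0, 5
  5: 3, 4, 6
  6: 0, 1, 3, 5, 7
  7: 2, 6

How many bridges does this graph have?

0

The edges on the cycle 6-5-4-0-6 are not bridges since each lies on that cycle.
Every edge lies on some cycle, so there are no bridges.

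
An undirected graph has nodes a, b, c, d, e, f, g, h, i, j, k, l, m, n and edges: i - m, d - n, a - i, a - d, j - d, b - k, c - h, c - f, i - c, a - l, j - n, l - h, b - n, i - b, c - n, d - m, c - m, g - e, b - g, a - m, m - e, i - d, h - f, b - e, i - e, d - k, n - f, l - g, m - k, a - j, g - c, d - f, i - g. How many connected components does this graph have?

Starting from a we can reach a, b, c, d, e, f, g, h, i, j, k, l, m, n. That is one component of size 14.
Total: 1 component.

1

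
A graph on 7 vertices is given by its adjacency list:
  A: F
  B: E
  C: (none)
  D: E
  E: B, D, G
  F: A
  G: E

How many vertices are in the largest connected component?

C is isolated — a component by itself.
Starting from A we can reach A, F. That is one component of size 2.
Starting from B we can reach B, D, E, G. That is one component of size 4.
The largest has 4 vertices.

4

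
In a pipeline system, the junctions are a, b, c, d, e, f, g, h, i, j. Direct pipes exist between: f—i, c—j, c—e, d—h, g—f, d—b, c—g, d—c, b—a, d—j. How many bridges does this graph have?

The edges on the cycle d-c-j-d are not bridges since each lies on that cycle.
But removing c—e disconnects c from e; removing d—h disconnects d from h; removing g—f disconnects g from f; removing i—f disconnects i from f — these are bridges.
In total 7 edges are bridges.

7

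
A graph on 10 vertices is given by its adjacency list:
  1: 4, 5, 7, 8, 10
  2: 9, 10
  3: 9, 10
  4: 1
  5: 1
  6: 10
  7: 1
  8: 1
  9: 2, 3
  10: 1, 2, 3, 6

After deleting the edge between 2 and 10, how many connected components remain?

1

2 and 10 are still connected via 2-9-3-10, so the component count stays at 1.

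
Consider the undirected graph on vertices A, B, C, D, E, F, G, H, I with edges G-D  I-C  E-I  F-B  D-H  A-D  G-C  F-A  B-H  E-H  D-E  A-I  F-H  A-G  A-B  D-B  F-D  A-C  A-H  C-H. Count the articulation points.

0

Removing I, for instance, still leaves 1 component. No single vertex removal increases the component count — the graph has no articulation points.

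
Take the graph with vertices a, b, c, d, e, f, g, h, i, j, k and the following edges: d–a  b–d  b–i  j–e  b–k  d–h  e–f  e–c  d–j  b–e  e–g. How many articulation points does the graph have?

Removing b increases the component count from 1 to 3, so b is a cut vertex.
Removing d increases the component count from 1 to 3, so d is a cut vertex.
Removing e increases the component count from 1 to 4, so e is a cut vertex.
By contrast removing k leaves 1 component; it is not a cut vertex. No other vertex is a cut vertex either.

3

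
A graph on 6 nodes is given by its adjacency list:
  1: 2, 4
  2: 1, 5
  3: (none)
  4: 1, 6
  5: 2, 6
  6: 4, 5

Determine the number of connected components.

3 is isolated — a component by itself.
Starting from 1 we can reach 1, 2, 4, 5, 6. That is one component of size 5.
Total: 2 components.

2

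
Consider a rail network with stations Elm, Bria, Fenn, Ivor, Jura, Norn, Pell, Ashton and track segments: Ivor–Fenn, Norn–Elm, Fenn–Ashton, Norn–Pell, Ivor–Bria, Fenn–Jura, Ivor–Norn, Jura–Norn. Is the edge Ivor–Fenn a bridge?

After removing Ivor–Fenn, the path Ivor-Norn-Jura-Fenn still connects them, so the edge is not a bridge.

No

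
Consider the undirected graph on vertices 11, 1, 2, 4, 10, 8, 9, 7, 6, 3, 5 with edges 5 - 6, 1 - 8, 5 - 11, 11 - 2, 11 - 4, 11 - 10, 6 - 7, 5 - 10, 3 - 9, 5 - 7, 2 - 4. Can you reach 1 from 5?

No

The component containing 5 is {2, 4, 5, 6, 7, 10, 11}, and 1 is not in it.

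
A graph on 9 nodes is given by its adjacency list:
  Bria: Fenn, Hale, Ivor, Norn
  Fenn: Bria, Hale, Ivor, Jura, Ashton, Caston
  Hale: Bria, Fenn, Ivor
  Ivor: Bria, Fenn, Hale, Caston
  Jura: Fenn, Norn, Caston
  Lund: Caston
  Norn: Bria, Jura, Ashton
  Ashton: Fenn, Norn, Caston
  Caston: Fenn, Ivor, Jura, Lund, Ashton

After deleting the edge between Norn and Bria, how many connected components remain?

1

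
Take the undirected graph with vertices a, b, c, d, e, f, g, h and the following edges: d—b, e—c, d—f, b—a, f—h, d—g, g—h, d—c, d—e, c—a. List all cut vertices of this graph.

Removing d increases the component count from 1 to 2, so d is a cut vertex.
By contrast removing g leaves 1 component; it is not a cut vertex. No other vertex is a cut vertex either.

d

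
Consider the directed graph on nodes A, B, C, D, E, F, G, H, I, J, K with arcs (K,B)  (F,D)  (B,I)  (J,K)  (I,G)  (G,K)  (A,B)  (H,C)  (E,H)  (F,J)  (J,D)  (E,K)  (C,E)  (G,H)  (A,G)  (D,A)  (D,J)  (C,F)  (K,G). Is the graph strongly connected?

Yes

From K we can reach every vertex (A, B, C, D, E, F, G, H, I, J, K), and every vertex can reach K (A, B, C, D, E, F, G, H, I, J, K). So the whole graph is one strongly connected component.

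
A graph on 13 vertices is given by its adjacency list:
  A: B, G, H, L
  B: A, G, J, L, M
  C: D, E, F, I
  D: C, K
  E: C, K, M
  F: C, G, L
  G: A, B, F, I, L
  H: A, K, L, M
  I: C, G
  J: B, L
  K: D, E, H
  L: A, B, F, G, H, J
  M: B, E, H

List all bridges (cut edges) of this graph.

none

The edges on the cycle F-G-I-C-F are not bridges since each lies on that cycle.
Every edge lies on some cycle, so there are no bridges.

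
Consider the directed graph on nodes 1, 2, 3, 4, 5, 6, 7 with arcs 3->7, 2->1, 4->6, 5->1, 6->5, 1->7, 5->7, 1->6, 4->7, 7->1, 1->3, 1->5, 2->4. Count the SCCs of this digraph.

{1, 3, 5, 6, 7} are all mutually reachable — one SCC of size 5.
{2} is an SCC by itself.
{4} is an SCC by itself.
That gives 3 strongly connected components.

3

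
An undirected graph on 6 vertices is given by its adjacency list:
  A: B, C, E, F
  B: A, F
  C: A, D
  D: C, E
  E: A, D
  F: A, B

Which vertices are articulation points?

Removing A increases the component count from 1 to 2, so A is a cut vertex.
By contrast removing F leaves 1 component; it is not a cut vertex. No other vertex is a cut vertex either.

A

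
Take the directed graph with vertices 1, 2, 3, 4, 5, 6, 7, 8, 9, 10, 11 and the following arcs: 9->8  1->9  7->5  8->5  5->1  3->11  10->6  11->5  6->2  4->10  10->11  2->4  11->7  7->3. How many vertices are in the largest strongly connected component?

4

{2, 4, 6, 10} are all mutually reachable — one SCC of size 4.
{1, 5, 8, 9} are all mutually reachable — one SCC of size 4.
{3, 7, 11} are all mutually reachable — one SCC of size 3.
The largest has 4 vertices.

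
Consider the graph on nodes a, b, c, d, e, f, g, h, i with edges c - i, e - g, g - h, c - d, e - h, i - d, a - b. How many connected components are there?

f is isolated — a component by itself.
Starting from a we can reach a, b. That is one component of size 2.
Starting from c we can reach c, d, i. That is one component of size 3.
Starting from e we can reach e, g, h. That is one component of size 3.
Total: 4 components.

4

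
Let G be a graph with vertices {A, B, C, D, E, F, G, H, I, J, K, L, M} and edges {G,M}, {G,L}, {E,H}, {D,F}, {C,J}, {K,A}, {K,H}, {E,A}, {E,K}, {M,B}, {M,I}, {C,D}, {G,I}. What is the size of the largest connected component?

5

Starting from A we can reach A, E, H, K. That is one component of size 4.
Starting from C we can reach C, D, F, J. That is one component of size 4.
Starting from B we can reach B, G, I, L, M. That is one component of size 5.
The largest has 5 vertices.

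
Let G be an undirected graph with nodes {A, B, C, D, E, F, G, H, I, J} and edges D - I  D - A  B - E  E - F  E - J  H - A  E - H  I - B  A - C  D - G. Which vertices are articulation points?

Removing A increases the component count from 1 to 2, so A is a cut vertex.
Removing D increases the component count from 1 to 2, so D is a cut vertex.
Removing E increases the component count from 1 to 3, so E is a cut vertex.
By contrast removing F leaves 1 component; it is not a cut vertex. No other vertex is a cut vertex either.

A, D, E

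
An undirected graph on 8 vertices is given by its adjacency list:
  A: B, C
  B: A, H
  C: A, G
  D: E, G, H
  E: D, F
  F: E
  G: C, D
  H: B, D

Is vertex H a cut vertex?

No

Deleting H leaves 1 component (was 1) (its neighbors B, D remain connected to each other), so H is not a cut vertex.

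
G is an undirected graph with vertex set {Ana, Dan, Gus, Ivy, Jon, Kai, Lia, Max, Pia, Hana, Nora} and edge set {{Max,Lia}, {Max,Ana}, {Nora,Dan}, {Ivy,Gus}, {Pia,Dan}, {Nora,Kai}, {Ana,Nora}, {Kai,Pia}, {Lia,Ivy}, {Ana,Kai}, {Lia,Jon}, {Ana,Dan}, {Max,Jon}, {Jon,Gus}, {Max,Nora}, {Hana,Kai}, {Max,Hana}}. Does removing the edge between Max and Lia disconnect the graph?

After removing Max–Lia, the path Max-Jon-Lia still connects them, so the edge is not a bridge.

No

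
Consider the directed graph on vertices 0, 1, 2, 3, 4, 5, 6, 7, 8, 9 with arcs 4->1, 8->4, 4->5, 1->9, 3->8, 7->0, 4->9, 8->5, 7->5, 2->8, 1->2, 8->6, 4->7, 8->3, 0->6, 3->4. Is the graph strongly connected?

No

There is no directed path from 7 to 8, so the graph is not strongly connected.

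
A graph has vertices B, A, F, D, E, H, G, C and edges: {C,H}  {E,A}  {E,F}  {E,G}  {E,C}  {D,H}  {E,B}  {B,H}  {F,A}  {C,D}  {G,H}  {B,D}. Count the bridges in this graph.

0

The edges on the cycle E-F-A-E are not bridges since each lies on that cycle.
Every edge lies on some cycle, so there are no bridges.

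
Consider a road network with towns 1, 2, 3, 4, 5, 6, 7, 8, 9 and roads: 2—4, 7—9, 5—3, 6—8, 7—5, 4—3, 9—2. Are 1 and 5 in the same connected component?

The component containing 1 is {1}, and 5 is not in it.

No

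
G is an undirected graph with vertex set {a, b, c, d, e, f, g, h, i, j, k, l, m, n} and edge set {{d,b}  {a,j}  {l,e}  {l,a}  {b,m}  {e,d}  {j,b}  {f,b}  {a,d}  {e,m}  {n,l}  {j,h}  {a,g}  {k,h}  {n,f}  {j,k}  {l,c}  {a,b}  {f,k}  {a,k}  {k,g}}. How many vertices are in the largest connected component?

13

i is isolated — a component by itself.
Starting from a we can reach a, b, c, d, e, f, g, h, j, k, l, m, n. That is one component of size 13.
The largest has 13 vertices.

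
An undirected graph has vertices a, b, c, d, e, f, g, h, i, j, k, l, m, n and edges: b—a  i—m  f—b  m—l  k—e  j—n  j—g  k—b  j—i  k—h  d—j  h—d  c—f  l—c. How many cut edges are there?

The edges on the cycle k-h-d-j-i-m-l-c-f-b-k are not bridges since each lies on that cycle.
But removing n—j disconnects n from j; removing k—e disconnects k from e; removing b—a disconnects b from a; removing j—g disconnects j from g — these are bridges.
That makes 4 bridges.

4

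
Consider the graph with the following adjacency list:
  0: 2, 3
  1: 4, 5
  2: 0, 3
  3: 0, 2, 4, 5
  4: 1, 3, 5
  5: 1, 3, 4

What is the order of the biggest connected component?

Starting from 0 we can reach 0, 1, 2, 3, 4, 5. That is one component of size 6.
The largest has 6 vertices.

6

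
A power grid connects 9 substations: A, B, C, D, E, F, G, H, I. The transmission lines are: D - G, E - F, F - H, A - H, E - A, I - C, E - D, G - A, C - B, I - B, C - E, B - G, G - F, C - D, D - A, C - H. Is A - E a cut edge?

No

After removing A - E, the path A-D-E still connects them, so the edge is not a bridge.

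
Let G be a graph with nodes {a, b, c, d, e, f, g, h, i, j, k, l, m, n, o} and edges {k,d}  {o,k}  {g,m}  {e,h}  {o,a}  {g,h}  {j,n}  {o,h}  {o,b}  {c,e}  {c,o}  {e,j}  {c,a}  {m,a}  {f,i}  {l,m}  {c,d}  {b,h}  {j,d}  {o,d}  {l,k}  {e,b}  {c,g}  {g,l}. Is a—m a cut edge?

After removing a—m, the path a-c-g-m still connects them, so the edge is not a bridge.

No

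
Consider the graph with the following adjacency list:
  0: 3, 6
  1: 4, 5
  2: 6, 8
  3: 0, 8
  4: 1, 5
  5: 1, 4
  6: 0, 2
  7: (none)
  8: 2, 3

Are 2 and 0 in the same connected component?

Yes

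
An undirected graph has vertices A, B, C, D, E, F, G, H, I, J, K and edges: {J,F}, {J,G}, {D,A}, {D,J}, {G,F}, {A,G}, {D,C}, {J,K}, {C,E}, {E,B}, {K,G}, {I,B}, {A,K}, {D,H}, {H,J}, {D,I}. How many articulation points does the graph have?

1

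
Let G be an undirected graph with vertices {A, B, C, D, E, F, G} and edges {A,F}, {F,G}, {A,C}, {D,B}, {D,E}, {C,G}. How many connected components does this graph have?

Starting from B we can reach B, D, E. That is one component of size 3.
Starting from A we can reach A, C, F, G. That is one component of size 4.
Total: 2 components.

2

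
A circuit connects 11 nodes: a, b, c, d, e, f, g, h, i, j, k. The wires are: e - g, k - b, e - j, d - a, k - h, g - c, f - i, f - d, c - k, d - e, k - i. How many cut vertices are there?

3

Removing d increases the component count from 1 to 2, so d is a cut vertex.
Removing e increases the component count from 1 to 2, so e is a cut vertex.
Removing k increases the component count from 1 to 3, so k is a cut vertex.
By contrast removing g leaves 1 component; it is not a cut vertex. No other vertex is a cut vertex either.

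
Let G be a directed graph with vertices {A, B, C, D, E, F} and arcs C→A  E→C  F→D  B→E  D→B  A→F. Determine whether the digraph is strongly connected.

From E we can reach every vertex (A, B, C, D, E, F), and every vertex can reach E (A, B, C, D, E, F). So the whole graph is one strongly connected component.

Yes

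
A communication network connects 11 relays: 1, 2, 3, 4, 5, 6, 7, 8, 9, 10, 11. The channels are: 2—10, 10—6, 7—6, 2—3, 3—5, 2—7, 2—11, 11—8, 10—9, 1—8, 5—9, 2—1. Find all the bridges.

none

The edges on the cycle 2-11-8-1-2 are not bridges since each lies on that cycle.
Every edge lies on some cycle, so there are no bridges.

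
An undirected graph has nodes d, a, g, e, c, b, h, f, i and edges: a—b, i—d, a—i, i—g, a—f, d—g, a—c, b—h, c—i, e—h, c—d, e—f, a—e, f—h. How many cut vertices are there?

1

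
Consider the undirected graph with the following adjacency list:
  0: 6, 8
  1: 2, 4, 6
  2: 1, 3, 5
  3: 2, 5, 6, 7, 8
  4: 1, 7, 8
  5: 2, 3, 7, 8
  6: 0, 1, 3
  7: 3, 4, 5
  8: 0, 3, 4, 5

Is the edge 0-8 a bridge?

No

After removing 0-8, the path 0-6-3-8 still connects them, so the edge is not a bridge.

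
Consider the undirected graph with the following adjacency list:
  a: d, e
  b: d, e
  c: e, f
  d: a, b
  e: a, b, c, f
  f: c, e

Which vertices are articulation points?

e

Removing e increases the component count from 1 to 2, so e is a cut vertex.
By contrast removing d leaves 1 component; it is not a cut vertex. No other vertex is a cut vertex either.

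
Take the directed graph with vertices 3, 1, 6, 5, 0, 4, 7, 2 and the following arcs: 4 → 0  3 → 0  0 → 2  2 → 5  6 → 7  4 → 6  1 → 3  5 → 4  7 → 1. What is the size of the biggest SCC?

{0, 1, 2, 3, 4, 5, 6, 7} are all mutually reachable — one SCC of size 8.
The largest has 8 vertices.

8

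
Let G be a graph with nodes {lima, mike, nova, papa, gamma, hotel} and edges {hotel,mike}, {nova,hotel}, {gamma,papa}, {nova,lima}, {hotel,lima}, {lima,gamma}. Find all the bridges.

gamma-lima, gamma-papa, hotel-mike

The edges on the cycle nova-hotel-lima-nova are not bridges since each lies on that cycle.
But removing hotel - mike disconnects hotel from mike; removing lima - gamma disconnects lima from gamma; removing gamma - papa disconnects gamma from papa — these are bridges.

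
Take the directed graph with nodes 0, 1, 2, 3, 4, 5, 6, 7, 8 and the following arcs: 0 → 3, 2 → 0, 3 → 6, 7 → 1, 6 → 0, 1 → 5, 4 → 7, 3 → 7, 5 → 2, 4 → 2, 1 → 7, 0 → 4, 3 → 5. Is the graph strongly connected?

No

There is no directed path from 2 to 8, so the graph is not strongly connected.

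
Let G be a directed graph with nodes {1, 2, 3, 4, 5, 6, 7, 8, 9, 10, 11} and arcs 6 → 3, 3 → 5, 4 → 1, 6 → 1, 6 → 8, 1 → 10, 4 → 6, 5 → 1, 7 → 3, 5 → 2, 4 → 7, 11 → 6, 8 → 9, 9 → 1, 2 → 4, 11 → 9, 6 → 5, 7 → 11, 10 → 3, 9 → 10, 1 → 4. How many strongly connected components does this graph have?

{1, 2, 3, 4, 5, 6, 7, 8, 9, 10, 11} are all mutually reachable — one SCC of size 11.
That gives 1 strongly connected component.

1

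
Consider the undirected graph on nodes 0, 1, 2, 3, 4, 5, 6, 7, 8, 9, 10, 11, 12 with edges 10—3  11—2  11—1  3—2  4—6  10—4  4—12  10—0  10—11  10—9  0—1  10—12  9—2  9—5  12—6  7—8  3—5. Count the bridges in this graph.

The edges on the cycle 10-9-5-3-10 are not bridges since each lies on that cycle.
But removing 7—8 disconnects 7 from 8 — this is a bridge.

1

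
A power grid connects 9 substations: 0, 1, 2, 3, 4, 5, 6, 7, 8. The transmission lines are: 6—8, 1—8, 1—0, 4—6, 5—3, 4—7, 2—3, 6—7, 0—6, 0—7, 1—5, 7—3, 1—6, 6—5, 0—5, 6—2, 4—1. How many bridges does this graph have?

The edges on the cycle 1-0-6-2-3-5-1 are not bridges since each lies on that cycle.
Every edge lies on some cycle, so there are no bridges.

0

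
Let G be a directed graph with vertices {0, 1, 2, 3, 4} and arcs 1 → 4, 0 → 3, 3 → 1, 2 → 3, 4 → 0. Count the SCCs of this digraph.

2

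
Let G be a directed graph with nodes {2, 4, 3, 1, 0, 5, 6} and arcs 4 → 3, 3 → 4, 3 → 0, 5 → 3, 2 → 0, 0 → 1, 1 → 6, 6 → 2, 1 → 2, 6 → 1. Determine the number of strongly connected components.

{0, 1, 2, 6} are all mutually reachable — one SCC of size 4.
{3, 4} are all mutually reachable — one SCC of size 2.
{5} is an SCC by itself.
That gives 3 strongly connected components.

3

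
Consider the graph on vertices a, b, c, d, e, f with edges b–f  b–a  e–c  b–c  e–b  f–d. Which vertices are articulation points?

b, f

Removing b increases the component count from 1 to 3, so b is a cut vertex.
Removing f increases the component count from 1 to 2, so f is a cut vertex.
By contrast removing a leaves 1 component; it is not a cut vertex. No other vertex is a cut vertex either.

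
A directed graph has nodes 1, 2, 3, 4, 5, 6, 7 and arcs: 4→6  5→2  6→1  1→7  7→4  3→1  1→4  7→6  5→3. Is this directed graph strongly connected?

No

There is no directed path from 4 to 5, so the graph is not strongly connected.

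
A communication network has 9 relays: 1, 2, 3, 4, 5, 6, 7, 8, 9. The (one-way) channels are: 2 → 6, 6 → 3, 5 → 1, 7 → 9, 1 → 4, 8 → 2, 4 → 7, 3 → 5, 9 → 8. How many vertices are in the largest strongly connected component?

9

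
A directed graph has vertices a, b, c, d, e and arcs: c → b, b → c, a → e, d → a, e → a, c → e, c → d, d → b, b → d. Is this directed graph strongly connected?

No

There is no directed path from e to d, so the graph is not strongly connected.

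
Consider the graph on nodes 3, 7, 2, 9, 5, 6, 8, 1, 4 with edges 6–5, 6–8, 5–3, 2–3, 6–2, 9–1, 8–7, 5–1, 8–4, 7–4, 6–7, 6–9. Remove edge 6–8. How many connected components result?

1

6 and 8 are still connected via 6-7-8, so the component count stays at 1.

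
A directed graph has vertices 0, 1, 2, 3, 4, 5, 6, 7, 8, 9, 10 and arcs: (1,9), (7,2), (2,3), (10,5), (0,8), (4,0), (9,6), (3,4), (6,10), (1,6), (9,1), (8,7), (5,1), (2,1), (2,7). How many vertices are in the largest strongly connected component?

6

{0, 2, 3, 4, 7, 8} are all mutually reachable — one SCC of size 6.
{1, 5, 6, 9, 10} are all mutually reachable — one SCC of size 5.
The largest has 6 vertices.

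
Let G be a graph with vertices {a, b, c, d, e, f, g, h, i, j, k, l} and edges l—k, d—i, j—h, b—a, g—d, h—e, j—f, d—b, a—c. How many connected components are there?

Starting from k we can reach k, l. That is one component of size 2.
Starting from e we can reach e, f, h, j. That is one component of size 4.
Starting from a we can reach a, b, c, d, g, i. That is one component of size 6.
Total: 3 components.

3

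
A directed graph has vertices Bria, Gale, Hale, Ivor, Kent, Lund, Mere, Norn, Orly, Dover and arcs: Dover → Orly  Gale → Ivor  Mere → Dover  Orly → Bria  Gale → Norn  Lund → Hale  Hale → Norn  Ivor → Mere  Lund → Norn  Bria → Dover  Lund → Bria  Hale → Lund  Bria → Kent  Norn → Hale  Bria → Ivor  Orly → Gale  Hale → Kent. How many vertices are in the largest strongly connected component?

9

{Bria, Gale, Hale, Ivor, Lund, Mere, Norn, Orly, Dover} are all mutually reachable — one SCC of size 9.
{Kent} is an SCC by itself.
The largest has 9 vertices.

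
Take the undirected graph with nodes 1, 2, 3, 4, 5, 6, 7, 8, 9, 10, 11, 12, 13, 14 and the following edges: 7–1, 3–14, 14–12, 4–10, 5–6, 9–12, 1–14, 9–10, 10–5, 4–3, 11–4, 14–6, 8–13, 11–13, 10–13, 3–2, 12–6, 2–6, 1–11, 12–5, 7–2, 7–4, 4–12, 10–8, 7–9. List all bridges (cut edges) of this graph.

The edges on the cycle 1-11-4-3-14-1 are not bridges since each lies on that cycle.
Every edge lies on some cycle, so there are no bridges.

none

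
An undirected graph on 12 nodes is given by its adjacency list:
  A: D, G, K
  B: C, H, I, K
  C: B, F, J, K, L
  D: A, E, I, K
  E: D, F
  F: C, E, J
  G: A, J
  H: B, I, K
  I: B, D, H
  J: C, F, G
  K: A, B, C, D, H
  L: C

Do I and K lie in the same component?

Yes

From I we can reach A, B, C, D, E, F, G, H, I, J, K, L, which includes K.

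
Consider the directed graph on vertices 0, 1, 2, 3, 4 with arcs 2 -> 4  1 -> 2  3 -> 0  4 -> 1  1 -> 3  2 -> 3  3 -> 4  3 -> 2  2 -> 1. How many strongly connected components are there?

{1, 2, 3, 4} are all mutually reachable — one SCC of size 4.
{0} is an SCC by itself.
That gives 2 strongly connected components.

2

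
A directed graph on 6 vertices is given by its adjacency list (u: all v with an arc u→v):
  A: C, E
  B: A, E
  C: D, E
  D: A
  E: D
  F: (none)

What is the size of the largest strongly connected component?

4

{A, C, D, E} are all mutually reachable — one SCC of size 4.
{B} is an SCC by itself.
{F} is an SCC by itself.
The largest has 4 vertices.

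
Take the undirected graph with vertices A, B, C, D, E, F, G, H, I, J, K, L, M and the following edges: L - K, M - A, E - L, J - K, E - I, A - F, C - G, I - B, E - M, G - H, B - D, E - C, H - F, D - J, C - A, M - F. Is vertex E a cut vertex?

Deleting E raises the number of components from 1 to 2, so E is a cut vertex.

Yes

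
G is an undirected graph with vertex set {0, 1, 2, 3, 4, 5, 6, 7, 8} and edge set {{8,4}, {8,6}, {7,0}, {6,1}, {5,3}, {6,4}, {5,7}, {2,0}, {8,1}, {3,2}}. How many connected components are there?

2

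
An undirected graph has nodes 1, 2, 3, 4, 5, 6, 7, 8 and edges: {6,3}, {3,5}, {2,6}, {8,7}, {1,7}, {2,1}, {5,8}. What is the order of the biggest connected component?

7

4 is isolated — a component by itself.
Starting from 1 we can reach 1, 2, 3, 5, 6, 7, 8. That is one component of size 7.
The largest has 7 vertices.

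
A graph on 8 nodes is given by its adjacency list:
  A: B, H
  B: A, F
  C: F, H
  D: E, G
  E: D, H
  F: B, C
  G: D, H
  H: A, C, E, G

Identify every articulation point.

H

Removing H increases the component count from 1 to 2, so H is a cut vertex.
By contrast removing B leaves 1 component; it is not a cut vertex. No other vertex is a cut vertex either.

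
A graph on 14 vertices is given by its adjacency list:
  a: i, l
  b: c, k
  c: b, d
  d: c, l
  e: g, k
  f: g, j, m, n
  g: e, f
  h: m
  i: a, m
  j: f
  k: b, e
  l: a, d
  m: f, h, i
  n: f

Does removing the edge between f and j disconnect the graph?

Yes

Removing f-j leaves no path between f and j: the component count goes from 1 to 2. So it is a bridge.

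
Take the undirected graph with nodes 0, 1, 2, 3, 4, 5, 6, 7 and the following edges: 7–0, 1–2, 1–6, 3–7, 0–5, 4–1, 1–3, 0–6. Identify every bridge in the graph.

0-5, 1-2, 1-4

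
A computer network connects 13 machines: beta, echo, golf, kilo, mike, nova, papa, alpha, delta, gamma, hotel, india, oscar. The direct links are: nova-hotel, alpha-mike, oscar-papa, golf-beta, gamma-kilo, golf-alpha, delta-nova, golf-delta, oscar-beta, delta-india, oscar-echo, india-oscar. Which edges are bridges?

The edges on the cycle golf-delta-india-oscar-beta-golf are not bridges since each lies on that cycle.
But removing delta-nova disconnects delta from nova; removing gamma-kilo disconnects gamma from kilo; removing oscar-papa disconnects oscar from papa; removing echo-oscar disconnects echo from oscar — these are bridges.
In total 7 edges are bridges.

alpha-golf, alpha-mike, delta-nova, echo-oscar, gamma-kilo, hotel-nova, oscar-papa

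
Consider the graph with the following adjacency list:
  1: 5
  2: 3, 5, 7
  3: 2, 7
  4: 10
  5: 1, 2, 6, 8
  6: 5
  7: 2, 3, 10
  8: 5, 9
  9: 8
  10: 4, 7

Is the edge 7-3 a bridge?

No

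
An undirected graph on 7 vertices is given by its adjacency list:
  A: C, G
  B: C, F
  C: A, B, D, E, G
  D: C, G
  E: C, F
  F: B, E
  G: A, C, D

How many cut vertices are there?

1

Removing C increases the component count from 1 to 2, so C is a cut vertex.
By contrast removing F leaves 1 component; it is not a cut vertex. No other vertex is a cut vertex either.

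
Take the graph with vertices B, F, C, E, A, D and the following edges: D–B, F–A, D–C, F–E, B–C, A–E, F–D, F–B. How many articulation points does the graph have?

Removing F increases the component count from 1 to 2, so F is a cut vertex.
By contrast removing D leaves 1 component; it is not a cut vertex. No other vertex is a cut vertex either.

1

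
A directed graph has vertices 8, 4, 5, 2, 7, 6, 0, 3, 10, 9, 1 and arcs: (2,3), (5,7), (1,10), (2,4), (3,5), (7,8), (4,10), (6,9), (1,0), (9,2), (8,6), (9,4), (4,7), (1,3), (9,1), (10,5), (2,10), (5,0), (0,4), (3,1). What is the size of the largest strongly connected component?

11

{0, 1, 2, 3, 4, 5, 6, 7, 8, 9, 10} are all mutually reachable — one SCC of size 11.
The largest has 11 vertices.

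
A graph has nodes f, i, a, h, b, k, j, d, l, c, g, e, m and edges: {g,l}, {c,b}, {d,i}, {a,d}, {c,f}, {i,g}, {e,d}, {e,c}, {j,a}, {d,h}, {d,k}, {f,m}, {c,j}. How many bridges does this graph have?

8

The edges on the cycle e-c-j-a-d-e are not bridges since each lies on that cycle.
But removing k-d disconnects k from d; removing m-f disconnects m from f; removing d-i disconnects d from i; removing l-g disconnects l from g — these are bridges.
In total 8 edges are bridges.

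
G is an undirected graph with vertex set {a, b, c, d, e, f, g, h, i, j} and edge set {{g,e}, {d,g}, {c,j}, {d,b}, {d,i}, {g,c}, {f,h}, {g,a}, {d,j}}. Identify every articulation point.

d, g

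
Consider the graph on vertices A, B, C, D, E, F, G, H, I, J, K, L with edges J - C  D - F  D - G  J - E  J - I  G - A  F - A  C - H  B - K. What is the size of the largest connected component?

5

L is isolated — a component by itself.
Starting from B we can reach B, K. That is one component of size 2.
Starting from A we can reach A, D, F, G. That is one component of size 4.
Starting from C we can reach C, E, H, I, J. That is one component of size 5.
The largest has 5 vertices.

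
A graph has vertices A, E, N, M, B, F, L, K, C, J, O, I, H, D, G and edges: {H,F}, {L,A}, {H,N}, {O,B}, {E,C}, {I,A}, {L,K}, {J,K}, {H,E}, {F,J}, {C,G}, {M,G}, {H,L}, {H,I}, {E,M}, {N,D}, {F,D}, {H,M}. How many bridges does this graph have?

1

The edges on the cycle H-E-C-G-M-H are not bridges since each lies on that cycle.
But removing O - B disconnects O from B — this is a bridge.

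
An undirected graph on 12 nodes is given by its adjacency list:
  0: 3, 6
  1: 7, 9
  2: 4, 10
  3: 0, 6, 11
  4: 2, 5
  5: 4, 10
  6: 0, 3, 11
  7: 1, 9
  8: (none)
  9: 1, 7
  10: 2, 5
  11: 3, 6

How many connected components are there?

8 is isolated — a component by itself.
Starting from 1 we can reach 1, 7, 9. That is one component of size 3.
Starting from 2 we can reach 2, 4, 5, 10. That is one component of size 4.
Starting from 0 we can reach 0, 3, 6, 11. That is one component of size 4.
Total: 4 components.

4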